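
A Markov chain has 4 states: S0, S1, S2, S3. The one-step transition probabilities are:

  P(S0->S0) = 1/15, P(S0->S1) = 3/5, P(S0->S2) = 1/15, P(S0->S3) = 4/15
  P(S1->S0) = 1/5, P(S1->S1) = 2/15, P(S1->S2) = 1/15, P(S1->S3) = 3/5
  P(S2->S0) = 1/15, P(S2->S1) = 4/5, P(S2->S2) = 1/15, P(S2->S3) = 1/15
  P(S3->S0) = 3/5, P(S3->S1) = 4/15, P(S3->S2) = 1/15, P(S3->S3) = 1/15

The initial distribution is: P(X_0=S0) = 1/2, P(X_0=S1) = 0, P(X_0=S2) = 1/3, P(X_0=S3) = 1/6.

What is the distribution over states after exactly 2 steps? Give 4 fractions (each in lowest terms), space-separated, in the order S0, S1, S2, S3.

Answer: 32/135 184/675 1/15 286/675

Derivation:
Propagating the distribution step by step (d_{t+1} = d_t * P):
d_0 = (S0=1/2, S1=0, S2=1/3, S3=1/6)
  d_1[S0] = 1/2*1/15 + 0*1/5 + 1/3*1/15 + 1/6*3/5 = 7/45
  d_1[S1] = 1/2*3/5 + 0*2/15 + 1/3*4/5 + 1/6*4/15 = 11/18
  d_1[S2] = 1/2*1/15 + 0*1/15 + 1/3*1/15 + 1/6*1/15 = 1/15
  d_1[S3] = 1/2*4/15 + 0*3/5 + 1/3*1/15 + 1/6*1/15 = 1/6
d_1 = (S0=7/45, S1=11/18, S2=1/15, S3=1/6)
  d_2[S0] = 7/45*1/15 + 11/18*1/5 + 1/15*1/15 + 1/6*3/5 = 32/135
  d_2[S1] = 7/45*3/5 + 11/18*2/15 + 1/15*4/5 + 1/6*4/15 = 184/675
  d_2[S2] = 7/45*1/15 + 11/18*1/15 + 1/15*1/15 + 1/6*1/15 = 1/15
  d_2[S3] = 7/45*4/15 + 11/18*3/5 + 1/15*1/15 + 1/6*1/15 = 286/675
d_2 = (S0=32/135, S1=184/675, S2=1/15, S3=286/675)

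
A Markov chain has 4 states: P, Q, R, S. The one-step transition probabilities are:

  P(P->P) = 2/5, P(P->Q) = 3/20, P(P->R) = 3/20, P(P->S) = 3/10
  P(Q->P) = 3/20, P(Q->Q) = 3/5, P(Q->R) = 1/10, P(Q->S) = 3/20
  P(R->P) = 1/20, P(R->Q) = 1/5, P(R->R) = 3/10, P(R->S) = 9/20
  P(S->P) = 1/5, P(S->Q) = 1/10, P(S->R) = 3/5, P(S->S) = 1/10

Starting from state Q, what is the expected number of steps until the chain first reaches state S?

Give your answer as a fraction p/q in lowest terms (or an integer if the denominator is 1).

Let h_i = expected steps to first reach S from state i.
Boundary: h_S = 0.
First-step equations for the other states:
  h_P = 1 + 2/5*h_P + 3/20*h_Q + 3/20*h_R + 3/10*h_S
  h_Q = 1 + 3/20*h_P + 3/5*h_Q + 1/10*h_R + 3/20*h_S
  h_R = 1 + 1/20*h_P + 1/5*h_Q + 3/10*h_R + 9/20*h_S

Substituting h_S = 0 and rearranging gives the linear system (I - Q) h = 1:
  [3/5, -3/20, -3/20] . (h_P, h_Q, h_R) = 1
  [-3/20, 2/5, -1/10] . (h_P, h_Q, h_R) = 1
  [-1/20, -1/5, 7/10] . (h_P, h_Q, h_R) = 1

Solving yields:
  h_P = 235/66
  h_Q = 55/12
  h_R = 395/132

Starting state is Q, so the expected hitting time is h_Q = 55/12.

Answer: 55/12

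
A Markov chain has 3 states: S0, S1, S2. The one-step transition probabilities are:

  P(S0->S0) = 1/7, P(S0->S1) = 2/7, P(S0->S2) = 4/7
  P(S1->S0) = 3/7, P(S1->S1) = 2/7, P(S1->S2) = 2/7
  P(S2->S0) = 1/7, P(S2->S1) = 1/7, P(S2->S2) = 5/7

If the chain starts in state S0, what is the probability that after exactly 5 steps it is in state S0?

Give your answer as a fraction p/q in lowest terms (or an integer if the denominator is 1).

Computing P^5 by repeated multiplication:
P^1 =
  S0: [1/7, 2/7, 4/7]
  S1: [3/7, 2/7, 2/7]
  S2: [1/7, 1/7, 5/7]
P^2 =
  S0: [11/49, 10/49, 4/7]
  S1: [11/49, 12/49, 26/49]
  S2: [9/49, 9/49, 31/49]
P^3 =
  S0: [69/343, 10/49, 204/343]
  S1: [73/343, 72/343, 198/343]
  S2: [67/343, 67/343, 209/343]
P^4 =
  S0: [69/343, 482/2401, 1436/2401]
  S1: [487/2401, 488/2401, 1426/2401]
  S2: [477/2401, 477/2401, 1447/2401]
P^5 =
  S0: [3365/16807, 3366/16807, 10076/16807]
  S1: [3377/16807, 3376/16807, 10054/16807]
  S2: [3355/16807, 3355/16807, 10097/16807]

(P^5)[S0 -> S0] = 3365/16807

Answer: 3365/16807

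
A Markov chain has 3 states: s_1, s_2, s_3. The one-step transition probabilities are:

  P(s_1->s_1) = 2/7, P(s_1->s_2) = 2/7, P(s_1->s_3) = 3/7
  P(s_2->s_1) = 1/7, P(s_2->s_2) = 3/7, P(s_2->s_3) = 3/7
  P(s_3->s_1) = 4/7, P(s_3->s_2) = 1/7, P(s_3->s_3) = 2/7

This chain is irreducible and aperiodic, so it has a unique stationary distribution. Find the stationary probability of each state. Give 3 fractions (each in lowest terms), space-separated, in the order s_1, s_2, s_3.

The stationary distribution satisfies pi = pi * P, i.e.:
  pi_s_1 = 2/7*pi_s_1 + 1/7*pi_s_2 + 4/7*pi_s_3
  pi_s_2 = 2/7*pi_s_1 + 3/7*pi_s_2 + 1/7*pi_s_3
  pi_s_3 = 3/7*pi_s_1 + 3/7*pi_s_2 + 2/7*pi_s_3
with normalization: pi_s_1 + pi_s_2 + pi_s_3 = 1.

Using the first 2 balance equations plus normalization, the linear system A*pi = b is:
  [-5/7, 1/7, 4/7] . pi = 0
  [2/7, -4/7, 1/7] . pi = 0
  [1, 1, 1] . pi = 1

Solving yields:
  pi_s_1 = 17/48
  pi_s_2 = 13/48
  pi_s_3 = 3/8

Verification (pi * P):
  17/48*2/7 + 13/48*1/7 + 3/8*4/7 = 17/48 = pi_s_1  (ok)
  17/48*2/7 + 13/48*3/7 + 3/8*1/7 = 13/48 = pi_s_2  (ok)
  17/48*3/7 + 13/48*3/7 + 3/8*2/7 = 3/8 = pi_s_3  (ok)

Answer: 17/48 13/48 3/8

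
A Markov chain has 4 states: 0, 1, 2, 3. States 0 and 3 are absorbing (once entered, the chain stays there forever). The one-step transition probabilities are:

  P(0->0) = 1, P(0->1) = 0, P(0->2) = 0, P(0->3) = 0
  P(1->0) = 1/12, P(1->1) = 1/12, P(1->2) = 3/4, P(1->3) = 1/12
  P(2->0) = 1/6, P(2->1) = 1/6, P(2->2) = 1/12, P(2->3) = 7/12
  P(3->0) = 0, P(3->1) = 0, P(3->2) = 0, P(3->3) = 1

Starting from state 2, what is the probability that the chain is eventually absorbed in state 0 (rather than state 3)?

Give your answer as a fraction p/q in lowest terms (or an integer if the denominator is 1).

Let a_i = P(absorbed in 0 | start in state i).
Boundary conditions: a_0 = 1, a_3 = 0.
For each transient state i, a_i = sum_j P(i->j) * a_j:
  a_1 = 1/12*a_0 + 1/12*a_1 + 3/4*a_2 + 1/12*a_3
  a_2 = 1/6*a_0 + 1/6*a_1 + 1/12*a_2 + 7/12*a_3

Substituting a_0 = 1 and a_3 = 0, rearrange to (I - Q) a = r where r[i] = P(i -> 0):
  [11/12, -3/4] . (a_1, a_2) = 1/12
  [-1/6, 11/12] . (a_1, a_2) = 1/6

Solving yields:
  a_1 = 29/103
  a_2 = 24/103

Starting state is 2, so the absorption probability is a_2 = 24/103.

Answer: 24/103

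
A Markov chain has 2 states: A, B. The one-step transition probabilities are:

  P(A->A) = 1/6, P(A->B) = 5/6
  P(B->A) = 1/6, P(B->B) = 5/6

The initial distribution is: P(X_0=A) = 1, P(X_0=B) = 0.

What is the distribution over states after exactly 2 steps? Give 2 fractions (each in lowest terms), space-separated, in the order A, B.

Propagating the distribution step by step (d_{t+1} = d_t * P):
d_0 = (A=1, B=0)
  d_1[A] = 1*1/6 + 0*1/6 = 1/6
  d_1[B] = 1*5/6 + 0*5/6 = 5/6
d_1 = (A=1/6, B=5/6)
  d_2[A] = 1/6*1/6 + 5/6*1/6 = 1/6
  d_2[B] = 1/6*5/6 + 5/6*5/6 = 5/6
d_2 = (A=1/6, B=5/6)

Answer: 1/6 5/6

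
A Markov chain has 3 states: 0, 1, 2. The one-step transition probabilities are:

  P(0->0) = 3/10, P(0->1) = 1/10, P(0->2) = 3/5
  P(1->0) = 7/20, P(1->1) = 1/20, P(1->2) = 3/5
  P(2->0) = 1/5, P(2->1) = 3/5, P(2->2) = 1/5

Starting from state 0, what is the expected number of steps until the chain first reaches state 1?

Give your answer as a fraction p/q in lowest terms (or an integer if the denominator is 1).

Let h_i = expected steps to first reach 1 from state i.
Boundary: h_1 = 0.
First-step equations for the other states:
  h_0 = 1 + 3/10*h_0 + 1/10*h_1 + 3/5*h_2
  h_2 = 1 + 1/5*h_0 + 3/5*h_1 + 1/5*h_2

Substituting h_1 = 0 and rearranging gives the linear system (I - Q) h = 1:
  [7/10, -3/5] . (h_0, h_2) = 1
  [-1/5, 4/5] . (h_0, h_2) = 1

Solving yields:
  h_0 = 35/11
  h_2 = 45/22

Starting state is 0, so the expected hitting time is h_0 = 35/11.

Answer: 35/11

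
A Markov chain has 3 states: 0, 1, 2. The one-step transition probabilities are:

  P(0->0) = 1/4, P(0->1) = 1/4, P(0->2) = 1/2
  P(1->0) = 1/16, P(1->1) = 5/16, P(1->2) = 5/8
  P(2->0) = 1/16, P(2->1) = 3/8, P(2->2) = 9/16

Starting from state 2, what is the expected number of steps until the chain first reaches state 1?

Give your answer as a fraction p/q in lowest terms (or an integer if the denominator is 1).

Answer: 52/19

Derivation:
Let h_i = expected steps to first reach 1 from state i.
Boundary: h_1 = 0.
First-step equations for the other states:
  h_0 = 1 + 1/4*h_0 + 1/4*h_1 + 1/2*h_2
  h_2 = 1 + 1/16*h_0 + 3/8*h_1 + 9/16*h_2

Substituting h_1 = 0 and rearranging gives the linear system (I - Q) h = 1:
  [3/4, -1/2] . (h_0, h_2) = 1
  [-1/16, 7/16] . (h_0, h_2) = 1

Solving yields:
  h_0 = 60/19
  h_2 = 52/19

Starting state is 2, so the expected hitting time is h_2 = 52/19.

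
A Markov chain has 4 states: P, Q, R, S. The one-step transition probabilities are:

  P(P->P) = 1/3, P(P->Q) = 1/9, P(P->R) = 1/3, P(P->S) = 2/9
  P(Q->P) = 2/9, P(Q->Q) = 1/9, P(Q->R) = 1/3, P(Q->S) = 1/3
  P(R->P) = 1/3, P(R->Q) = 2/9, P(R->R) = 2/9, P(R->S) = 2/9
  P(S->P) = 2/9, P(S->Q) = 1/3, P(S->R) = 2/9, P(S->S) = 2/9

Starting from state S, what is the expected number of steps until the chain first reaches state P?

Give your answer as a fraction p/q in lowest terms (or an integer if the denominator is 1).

Let h_i = expected steps to first reach P from state i.
Boundary: h_P = 0.
First-step equations for the other states:
  h_Q = 1 + 2/9*h_P + 1/9*h_Q + 1/3*h_R + 1/3*h_S
  h_R = 1 + 1/3*h_P + 2/9*h_Q + 2/9*h_R + 2/9*h_S
  h_S = 1 + 2/9*h_P + 1/3*h_Q + 2/9*h_R + 2/9*h_S

Substituting h_P = 0 and rearranging gives the linear system (I - Q) h = 1:
  [8/9, -1/3, -1/3] . (h_Q, h_R, h_S) = 1
  [-2/9, 7/9, -2/9] . (h_Q, h_R, h_S) = 1
  [-1/3, -2/9, 7/9] . (h_Q, h_R, h_S) = 1

Solving yields:
  h_Q = 99/25
  h_R = 89/25
  h_S = 4

Starting state is S, so the expected hitting time is h_S = 4.

Answer: 4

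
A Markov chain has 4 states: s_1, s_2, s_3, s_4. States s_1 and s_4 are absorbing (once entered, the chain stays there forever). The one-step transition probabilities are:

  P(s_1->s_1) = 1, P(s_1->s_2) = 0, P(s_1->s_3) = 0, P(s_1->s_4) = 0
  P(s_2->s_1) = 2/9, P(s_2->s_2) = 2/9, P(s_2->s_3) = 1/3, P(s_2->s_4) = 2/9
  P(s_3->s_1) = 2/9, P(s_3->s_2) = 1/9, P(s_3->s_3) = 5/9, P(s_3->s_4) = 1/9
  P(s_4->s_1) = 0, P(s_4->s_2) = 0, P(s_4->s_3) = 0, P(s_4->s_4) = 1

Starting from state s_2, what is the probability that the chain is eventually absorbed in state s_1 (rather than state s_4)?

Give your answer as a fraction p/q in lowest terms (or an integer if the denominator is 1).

Let a_i = P(absorbed in s_1 | start in state i).
Boundary conditions: a_s_1 = 1, a_s_4 = 0.
For each transient state i, a_i = sum_j P(i->j) * a_j:
  a_s_2 = 2/9*a_s_1 + 2/9*a_s_2 + 1/3*a_s_3 + 2/9*a_s_4
  a_s_3 = 2/9*a_s_1 + 1/9*a_s_2 + 5/9*a_s_3 + 1/9*a_s_4

Substituting a_s_1 = 1 and a_s_4 = 0, rearrange to (I - Q) a = r where r[i] = P(i -> s_1):
  [7/9, -1/3] . (a_s_2, a_s_3) = 2/9
  [-1/9, 4/9] . (a_s_2, a_s_3) = 2/9

Solving yields:
  a_s_2 = 14/25
  a_s_3 = 16/25

Starting state is s_2, so the absorption probability is a_s_2 = 14/25.

Answer: 14/25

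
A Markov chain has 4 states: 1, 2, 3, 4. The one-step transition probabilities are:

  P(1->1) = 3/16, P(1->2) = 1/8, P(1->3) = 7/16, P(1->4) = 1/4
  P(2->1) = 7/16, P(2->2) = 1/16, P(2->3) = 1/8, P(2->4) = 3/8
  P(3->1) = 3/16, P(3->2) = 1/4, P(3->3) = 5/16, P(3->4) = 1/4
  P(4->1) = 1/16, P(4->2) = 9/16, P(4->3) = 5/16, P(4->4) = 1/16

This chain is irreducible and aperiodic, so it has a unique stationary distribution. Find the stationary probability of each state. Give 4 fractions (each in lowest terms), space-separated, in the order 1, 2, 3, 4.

Answer: 141/640 719/2880 563/1920 341/1440

Derivation:
The stationary distribution satisfies pi = pi * P, i.e.:
  pi_1 = 3/16*pi_1 + 7/16*pi_2 + 3/16*pi_3 + 1/16*pi_4
  pi_2 = 1/8*pi_1 + 1/16*pi_2 + 1/4*pi_3 + 9/16*pi_4
  pi_3 = 7/16*pi_1 + 1/8*pi_2 + 5/16*pi_3 + 5/16*pi_4
  pi_4 = 1/4*pi_1 + 3/8*pi_2 + 1/4*pi_3 + 1/16*pi_4
with normalization: pi_1 + pi_2 + pi_3 + pi_4 = 1.

Using the first 3 balance equations plus normalization, the linear system A*pi = b is:
  [-13/16, 7/16, 3/16, 1/16] . pi = 0
  [1/8, -15/16, 1/4, 9/16] . pi = 0
  [7/16, 1/8, -11/16, 5/16] . pi = 0
  [1, 1, 1, 1] . pi = 1

Solving yields:
  pi_1 = 141/640
  pi_2 = 719/2880
  pi_3 = 563/1920
  pi_4 = 341/1440

Verification (pi * P):
  141/640*3/16 + 719/2880*7/16 + 563/1920*3/16 + 341/1440*1/16 = 141/640 = pi_1  (ok)
  141/640*1/8 + 719/2880*1/16 + 563/1920*1/4 + 341/1440*9/16 = 719/2880 = pi_2  (ok)
  141/640*7/16 + 719/2880*1/8 + 563/1920*5/16 + 341/1440*5/16 = 563/1920 = pi_3  (ok)
  141/640*1/4 + 719/2880*3/8 + 563/1920*1/4 + 341/1440*1/16 = 341/1440 = pi_4  (ok)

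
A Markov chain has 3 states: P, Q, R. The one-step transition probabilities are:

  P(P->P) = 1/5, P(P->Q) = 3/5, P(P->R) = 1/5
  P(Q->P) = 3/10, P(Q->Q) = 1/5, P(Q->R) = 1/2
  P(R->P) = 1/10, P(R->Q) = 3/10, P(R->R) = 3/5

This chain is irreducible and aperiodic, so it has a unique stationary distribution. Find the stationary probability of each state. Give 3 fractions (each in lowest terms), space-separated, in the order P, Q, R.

The stationary distribution satisfies pi = pi * P, i.e.:
  pi_P = 1/5*pi_P + 3/10*pi_Q + 1/10*pi_R
  pi_Q = 3/5*pi_P + 1/5*pi_Q + 3/10*pi_R
  pi_R = 1/5*pi_P + 1/2*pi_Q + 3/5*pi_R
with normalization: pi_P + pi_Q + pi_R = 1.

Using the first 2 balance equations plus normalization, the linear system A*pi = b is:
  [-4/5, 3/10, 1/10] . pi = 0
  [3/5, -4/5, 3/10] . pi = 0
  [1, 1, 1] . pi = 1

Solving yields:
  pi_P = 17/93
  pi_Q = 10/31
  pi_R = 46/93

Verification (pi * P):
  17/93*1/5 + 10/31*3/10 + 46/93*1/10 = 17/93 = pi_P  (ok)
  17/93*3/5 + 10/31*1/5 + 46/93*3/10 = 10/31 = pi_Q  (ok)
  17/93*1/5 + 10/31*1/2 + 46/93*3/5 = 46/93 = pi_R  (ok)

Answer: 17/93 10/31 46/93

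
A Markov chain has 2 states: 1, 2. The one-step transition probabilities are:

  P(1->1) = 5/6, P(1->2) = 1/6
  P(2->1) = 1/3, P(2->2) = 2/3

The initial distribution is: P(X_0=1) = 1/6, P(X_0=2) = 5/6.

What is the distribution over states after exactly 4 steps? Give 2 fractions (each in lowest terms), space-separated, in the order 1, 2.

Answer: 61/96 35/96

Derivation:
Propagating the distribution step by step (d_{t+1} = d_t * P):
d_0 = (1=1/6, 2=5/6)
  d_1[1] = 1/6*5/6 + 5/6*1/3 = 5/12
  d_1[2] = 1/6*1/6 + 5/6*2/3 = 7/12
d_1 = (1=5/12, 2=7/12)
  d_2[1] = 5/12*5/6 + 7/12*1/3 = 13/24
  d_2[2] = 5/12*1/6 + 7/12*2/3 = 11/24
d_2 = (1=13/24, 2=11/24)
  d_3[1] = 13/24*5/6 + 11/24*1/3 = 29/48
  d_3[2] = 13/24*1/6 + 11/24*2/3 = 19/48
d_3 = (1=29/48, 2=19/48)
  d_4[1] = 29/48*5/6 + 19/48*1/3 = 61/96
  d_4[2] = 29/48*1/6 + 19/48*2/3 = 35/96
d_4 = (1=61/96, 2=35/96)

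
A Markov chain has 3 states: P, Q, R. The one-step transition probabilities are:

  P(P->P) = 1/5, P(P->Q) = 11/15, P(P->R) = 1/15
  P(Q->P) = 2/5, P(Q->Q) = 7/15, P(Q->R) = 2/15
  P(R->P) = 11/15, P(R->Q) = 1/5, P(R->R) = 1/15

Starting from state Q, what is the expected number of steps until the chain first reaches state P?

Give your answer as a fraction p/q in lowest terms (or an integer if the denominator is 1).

Answer: 120/53

Derivation:
Let h_i = expected steps to first reach P from state i.
Boundary: h_P = 0.
First-step equations for the other states:
  h_Q = 1 + 2/5*h_P + 7/15*h_Q + 2/15*h_R
  h_R = 1 + 11/15*h_P + 1/5*h_Q + 1/15*h_R

Substituting h_P = 0 and rearranging gives the linear system (I - Q) h = 1:
  [8/15, -2/15] . (h_Q, h_R) = 1
  [-1/5, 14/15] . (h_Q, h_R) = 1

Solving yields:
  h_Q = 120/53
  h_R = 165/106

Starting state is Q, so the expected hitting time is h_Q = 120/53.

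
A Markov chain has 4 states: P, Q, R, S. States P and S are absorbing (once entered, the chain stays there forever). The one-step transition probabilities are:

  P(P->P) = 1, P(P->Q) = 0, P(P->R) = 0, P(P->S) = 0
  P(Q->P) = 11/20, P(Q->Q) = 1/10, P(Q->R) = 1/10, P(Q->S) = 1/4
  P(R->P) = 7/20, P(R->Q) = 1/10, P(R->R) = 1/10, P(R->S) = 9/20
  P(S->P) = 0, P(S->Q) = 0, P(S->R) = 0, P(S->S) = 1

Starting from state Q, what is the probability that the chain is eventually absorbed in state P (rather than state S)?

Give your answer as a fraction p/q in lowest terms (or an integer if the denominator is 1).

Let a_i = P(absorbed in P | start in state i).
Boundary conditions: a_P = 1, a_S = 0.
For each transient state i, a_i = sum_j P(i->j) * a_j:
  a_Q = 11/20*a_P + 1/10*a_Q + 1/10*a_R + 1/4*a_S
  a_R = 7/20*a_P + 1/10*a_Q + 1/10*a_R + 9/20*a_S

Substituting a_P = 1 and a_S = 0, rearrange to (I - Q) a = r where r[i] = P(i -> P):
  [9/10, -1/10] . (a_Q, a_R) = 11/20
  [-1/10, 9/10] . (a_Q, a_R) = 7/20

Solving yields:
  a_Q = 53/80
  a_R = 37/80

Starting state is Q, so the absorption probability is a_Q = 53/80.

Answer: 53/80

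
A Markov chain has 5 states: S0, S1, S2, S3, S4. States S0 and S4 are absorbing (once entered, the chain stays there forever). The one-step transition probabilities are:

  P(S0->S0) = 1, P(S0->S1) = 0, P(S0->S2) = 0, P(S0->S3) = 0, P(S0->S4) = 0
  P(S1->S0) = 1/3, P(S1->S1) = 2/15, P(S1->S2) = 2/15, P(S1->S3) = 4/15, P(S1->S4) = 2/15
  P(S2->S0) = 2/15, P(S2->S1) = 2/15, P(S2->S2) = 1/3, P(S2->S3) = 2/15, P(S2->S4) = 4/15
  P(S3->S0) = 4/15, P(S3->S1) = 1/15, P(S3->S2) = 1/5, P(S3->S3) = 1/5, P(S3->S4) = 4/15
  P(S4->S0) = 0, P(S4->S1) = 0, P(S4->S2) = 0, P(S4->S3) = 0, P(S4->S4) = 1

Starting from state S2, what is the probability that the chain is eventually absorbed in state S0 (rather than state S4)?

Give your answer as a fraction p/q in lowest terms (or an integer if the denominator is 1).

Answer: 285/683

Derivation:
Let a_i = P(absorbed in S0 | start in state i).
Boundary conditions: a_S0 = 1, a_S4 = 0.
For each transient state i, a_i = sum_j P(i->j) * a_j:
  a_S1 = 1/3*a_S0 + 2/15*a_S1 + 2/15*a_S2 + 4/15*a_S3 + 2/15*a_S4
  a_S2 = 2/15*a_S0 + 2/15*a_S1 + 1/3*a_S2 + 2/15*a_S3 + 4/15*a_S4
  a_S3 = 4/15*a_S0 + 1/15*a_S1 + 1/5*a_S2 + 1/5*a_S3 + 4/15*a_S4

Substituting a_S0 = 1 and a_S4 = 0, rearrange to (I - Q) a = r where r[i] = P(i -> S0):
  [13/15, -2/15, -4/15] . (a_S1, a_S2, a_S3) = 1/3
  [-2/15, 2/3, -2/15] . (a_S1, a_S2, a_S3) = 2/15
  [-1/15, -1/5, 4/5] . (a_S1, a_S2, a_S3) = 4/15

Solving yields:
  a_S1 = 409/683
  a_S2 = 285/683
  a_S3 = 333/683

Starting state is S2, so the absorption probability is a_S2 = 285/683.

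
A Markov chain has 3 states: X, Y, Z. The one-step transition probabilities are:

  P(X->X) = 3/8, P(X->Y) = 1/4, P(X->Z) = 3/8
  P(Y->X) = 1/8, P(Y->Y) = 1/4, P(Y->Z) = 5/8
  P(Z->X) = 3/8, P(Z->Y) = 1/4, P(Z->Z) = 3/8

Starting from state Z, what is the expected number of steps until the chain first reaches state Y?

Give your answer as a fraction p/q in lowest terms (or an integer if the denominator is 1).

Let h_i = expected steps to first reach Y from state i.
Boundary: h_Y = 0.
First-step equations for the other states:
  h_X = 1 + 3/8*h_X + 1/4*h_Y + 3/8*h_Z
  h_Z = 1 + 3/8*h_X + 1/4*h_Y + 3/8*h_Z

Substituting h_Y = 0 and rearranging gives the linear system (I - Q) h = 1:
  [5/8, -3/8] . (h_X, h_Z) = 1
  [-3/8, 5/8] . (h_X, h_Z) = 1

Solving yields:
  h_X = 4
  h_Z = 4

Starting state is Z, so the expected hitting time is h_Z = 4.

Answer: 4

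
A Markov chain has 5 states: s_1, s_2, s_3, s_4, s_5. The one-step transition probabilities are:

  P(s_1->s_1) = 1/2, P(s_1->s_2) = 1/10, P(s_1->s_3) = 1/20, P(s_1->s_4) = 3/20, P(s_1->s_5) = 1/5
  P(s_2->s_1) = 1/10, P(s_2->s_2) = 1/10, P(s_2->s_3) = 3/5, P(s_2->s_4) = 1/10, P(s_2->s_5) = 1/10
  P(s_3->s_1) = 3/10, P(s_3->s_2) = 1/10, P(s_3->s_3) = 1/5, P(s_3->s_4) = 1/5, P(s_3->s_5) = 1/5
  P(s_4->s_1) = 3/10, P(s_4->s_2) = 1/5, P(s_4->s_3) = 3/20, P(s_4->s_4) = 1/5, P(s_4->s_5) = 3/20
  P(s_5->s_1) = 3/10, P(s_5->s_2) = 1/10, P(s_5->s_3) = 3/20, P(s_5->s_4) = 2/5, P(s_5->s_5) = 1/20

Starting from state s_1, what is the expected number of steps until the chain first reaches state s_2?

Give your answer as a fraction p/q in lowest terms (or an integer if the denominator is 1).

Answer: 37350/4507

Derivation:
Let h_i = expected steps to first reach s_2 from state i.
Boundary: h_s_2 = 0.
First-step equations for the other states:
  h_s_1 = 1 + 1/2*h_s_1 + 1/10*h_s_2 + 1/20*h_s_3 + 3/20*h_s_4 + 1/5*h_s_5
  h_s_3 = 1 + 3/10*h_s_1 + 1/10*h_s_2 + 1/5*h_s_3 + 1/5*h_s_4 + 1/5*h_s_5
  h_s_4 = 1 + 3/10*h_s_1 + 1/5*h_s_2 + 3/20*h_s_3 + 1/5*h_s_4 + 3/20*h_s_5
  h_s_5 = 1 + 3/10*h_s_1 + 1/10*h_s_2 + 3/20*h_s_3 + 2/5*h_s_4 + 1/20*h_s_5

Substituting h_s_2 = 0 and rearranging gives the linear system (I - Q) h = 1:
  [1/2, -1/20, -3/20, -1/5] . (h_s_1, h_s_3, h_s_4, h_s_5) = 1
  [-3/10, 4/5, -1/5, -1/5] . (h_s_1, h_s_3, h_s_4, h_s_5) = 1
  [-3/10, -3/20, 4/5, -3/20] . (h_s_1, h_s_3, h_s_4, h_s_5) = 1
  [-3/10, -3/20, -2/5, 19/20] . (h_s_1, h_s_3, h_s_4, h_s_5) = 1

Solving yields:
  h_s_1 = 37350/4507
  h_s_3 = 37120/4507
  h_s_4 = 33440/4507
  h_s_5 = 36480/4507

Starting state is s_1, so the expected hitting time is h_s_1 = 37350/4507.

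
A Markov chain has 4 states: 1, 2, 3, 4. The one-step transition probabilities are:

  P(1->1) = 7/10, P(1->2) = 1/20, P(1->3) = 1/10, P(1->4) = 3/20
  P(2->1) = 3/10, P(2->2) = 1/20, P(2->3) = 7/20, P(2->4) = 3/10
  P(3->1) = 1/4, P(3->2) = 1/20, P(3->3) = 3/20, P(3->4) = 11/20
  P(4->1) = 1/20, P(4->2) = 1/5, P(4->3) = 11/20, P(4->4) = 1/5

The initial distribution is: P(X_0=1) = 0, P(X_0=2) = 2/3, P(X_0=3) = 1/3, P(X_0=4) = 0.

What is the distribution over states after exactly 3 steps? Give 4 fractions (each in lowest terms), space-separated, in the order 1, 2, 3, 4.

Answer: 2671/8000 187/2000 817/3000 7207/24000

Derivation:
Propagating the distribution step by step (d_{t+1} = d_t * P):
d_0 = (1=0, 2=2/3, 3=1/3, 4=0)
  d_1[1] = 0*7/10 + 2/3*3/10 + 1/3*1/4 + 0*1/20 = 17/60
  d_1[2] = 0*1/20 + 2/3*1/20 + 1/3*1/20 + 0*1/5 = 1/20
  d_1[3] = 0*1/10 + 2/3*7/20 + 1/3*3/20 + 0*11/20 = 17/60
  d_1[4] = 0*3/20 + 2/3*3/10 + 1/3*11/20 + 0*1/5 = 23/60
d_1 = (1=17/60, 2=1/20, 3=17/60, 4=23/60)
  d_2[1] = 17/60*7/10 + 1/20*3/10 + 17/60*1/4 + 23/60*1/20 = 91/300
  d_2[2] = 17/60*1/20 + 1/20*1/20 + 17/60*1/20 + 23/60*1/5 = 43/400
  d_2[3] = 17/60*1/10 + 1/20*7/20 + 17/60*3/20 + 23/60*11/20 = 359/1200
  d_2[4] = 17/60*3/20 + 1/20*3/10 + 17/60*11/20 + 23/60*1/5 = 29/100
d_2 = (1=91/300, 2=43/400, 3=359/1200, 4=29/100)
  d_3[1] = 91/300*7/10 + 43/400*3/10 + 359/1200*1/4 + 29/100*1/20 = 2671/8000
  d_3[2] = 91/300*1/20 + 43/400*1/20 + 359/1200*1/20 + 29/100*1/5 = 187/2000
  d_3[3] = 91/300*1/10 + 43/400*7/20 + 359/1200*3/20 + 29/100*11/20 = 817/3000
  d_3[4] = 91/300*3/20 + 43/400*3/10 + 359/1200*11/20 + 29/100*1/5 = 7207/24000
d_3 = (1=2671/8000, 2=187/2000, 3=817/3000, 4=7207/24000)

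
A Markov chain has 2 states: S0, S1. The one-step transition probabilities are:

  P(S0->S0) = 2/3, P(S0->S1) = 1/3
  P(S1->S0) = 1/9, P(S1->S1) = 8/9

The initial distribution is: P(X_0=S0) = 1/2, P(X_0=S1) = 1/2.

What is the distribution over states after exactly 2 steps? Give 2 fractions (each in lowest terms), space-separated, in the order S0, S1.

Propagating the distribution step by step (d_{t+1} = d_t * P):
d_0 = (S0=1/2, S1=1/2)
  d_1[S0] = 1/2*2/3 + 1/2*1/9 = 7/18
  d_1[S1] = 1/2*1/3 + 1/2*8/9 = 11/18
d_1 = (S0=7/18, S1=11/18)
  d_2[S0] = 7/18*2/3 + 11/18*1/9 = 53/162
  d_2[S1] = 7/18*1/3 + 11/18*8/9 = 109/162
d_2 = (S0=53/162, S1=109/162)

Answer: 53/162 109/162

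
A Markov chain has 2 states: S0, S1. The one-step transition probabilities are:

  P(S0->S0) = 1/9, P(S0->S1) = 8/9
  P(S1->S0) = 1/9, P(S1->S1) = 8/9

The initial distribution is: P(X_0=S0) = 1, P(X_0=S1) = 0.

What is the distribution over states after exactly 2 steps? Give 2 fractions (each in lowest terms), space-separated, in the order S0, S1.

Answer: 1/9 8/9

Derivation:
Propagating the distribution step by step (d_{t+1} = d_t * P):
d_0 = (S0=1, S1=0)
  d_1[S0] = 1*1/9 + 0*1/9 = 1/9
  d_1[S1] = 1*8/9 + 0*8/9 = 8/9
d_1 = (S0=1/9, S1=8/9)
  d_2[S0] = 1/9*1/9 + 8/9*1/9 = 1/9
  d_2[S1] = 1/9*8/9 + 8/9*8/9 = 8/9
d_2 = (S0=1/9, S1=8/9)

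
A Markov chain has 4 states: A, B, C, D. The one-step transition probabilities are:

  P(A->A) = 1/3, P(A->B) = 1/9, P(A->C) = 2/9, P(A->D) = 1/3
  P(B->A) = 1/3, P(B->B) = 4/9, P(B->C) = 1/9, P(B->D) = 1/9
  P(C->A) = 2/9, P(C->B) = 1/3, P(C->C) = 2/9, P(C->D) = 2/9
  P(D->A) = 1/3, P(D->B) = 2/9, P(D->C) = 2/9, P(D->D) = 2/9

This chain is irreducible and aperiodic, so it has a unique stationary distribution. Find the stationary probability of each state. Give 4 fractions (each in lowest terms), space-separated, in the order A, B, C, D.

Answer: 180/577 155/577 111/577 131/577

Derivation:
The stationary distribution satisfies pi = pi * P, i.e.:
  pi_A = 1/3*pi_A + 1/3*pi_B + 2/9*pi_C + 1/3*pi_D
  pi_B = 1/9*pi_A + 4/9*pi_B + 1/3*pi_C + 2/9*pi_D
  pi_C = 2/9*pi_A + 1/9*pi_B + 2/9*pi_C + 2/9*pi_D
  pi_D = 1/3*pi_A + 1/9*pi_B + 2/9*pi_C + 2/9*pi_D
with normalization: pi_A + pi_B + pi_C + pi_D = 1.

Using the first 3 balance equations plus normalization, the linear system A*pi = b is:
  [-2/3, 1/3, 2/9, 1/3] . pi = 0
  [1/9, -5/9, 1/3, 2/9] . pi = 0
  [2/9, 1/9, -7/9, 2/9] . pi = 0
  [1, 1, 1, 1] . pi = 1

Solving yields:
  pi_A = 180/577
  pi_B = 155/577
  pi_C = 111/577
  pi_D = 131/577

Verification (pi * P):
  180/577*1/3 + 155/577*1/3 + 111/577*2/9 + 131/577*1/3 = 180/577 = pi_A  (ok)
  180/577*1/9 + 155/577*4/9 + 111/577*1/3 + 131/577*2/9 = 155/577 = pi_B  (ok)
  180/577*2/9 + 155/577*1/9 + 111/577*2/9 + 131/577*2/9 = 111/577 = pi_C  (ok)
  180/577*1/3 + 155/577*1/9 + 111/577*2/9 + 131/577*2/9 = 131/577 = pi_D  (ok)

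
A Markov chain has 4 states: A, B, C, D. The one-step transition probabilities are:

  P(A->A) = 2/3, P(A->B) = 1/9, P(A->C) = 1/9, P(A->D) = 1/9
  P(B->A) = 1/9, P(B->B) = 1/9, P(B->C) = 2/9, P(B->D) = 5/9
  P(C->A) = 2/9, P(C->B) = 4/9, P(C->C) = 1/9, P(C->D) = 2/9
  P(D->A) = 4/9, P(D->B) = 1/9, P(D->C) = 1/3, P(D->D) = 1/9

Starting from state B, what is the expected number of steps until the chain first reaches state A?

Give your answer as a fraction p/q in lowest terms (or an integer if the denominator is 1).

Answer: 1197/296

Derivation:
Let h_i = expected steps to first reach A from state i.
Boundary: h_A = 0.
First-step equations for the other states:
  h_B = 1 + 1/9*h_A + 1/9*h_B + 2/9*h_C + 5/9*h_D
  h_C = 1 + 2/9*h_A + 4/9*h_B + 1/9*h_C + 2/9*h_D
  h_D = 1 + 4/9*h_A + 1/9*h_B + 1/3*h_C + 1/9*h_D

Substituting h_A = 0 and rearranging gives the linear system (I - Q) h = 1:
  [8/9, -2/9, -5/9] . (h_B, h_C, h_D) = 1
  [-4/9, 8/9, -2/9] . (h_B, h_C, h_D) = 1
  [-1/9, -1/3, 8/9] . (h_B, h_C, h_D) = 1

Solving yields:
  h_B = 1197/296
  h_C = 1161/296
  h_D = 459/148

Starting state is B, so the expected hitting time is h_B = 1197/296.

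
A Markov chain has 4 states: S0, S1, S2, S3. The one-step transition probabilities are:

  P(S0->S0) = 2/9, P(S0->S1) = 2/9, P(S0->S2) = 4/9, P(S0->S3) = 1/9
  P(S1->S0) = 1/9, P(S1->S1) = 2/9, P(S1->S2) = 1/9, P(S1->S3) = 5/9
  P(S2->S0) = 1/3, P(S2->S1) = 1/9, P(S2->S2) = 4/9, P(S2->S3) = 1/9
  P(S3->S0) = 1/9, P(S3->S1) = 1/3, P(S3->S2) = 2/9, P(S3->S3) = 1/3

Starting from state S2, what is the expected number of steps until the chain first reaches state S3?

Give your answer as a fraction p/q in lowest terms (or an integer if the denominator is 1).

Let h_i = expected steps to first reach S3 from state i.
Boundary: h_S3 = 0.
First-step equations for the other states:
  h_S0 = 1 + 2/9*h_S0 + 2/9*h_S1 + 4/9*h_S2 + 1/9*h_S3
  h_S1 = 1 + 1/9*h_S0 + 2/9*h_S1 + 1/9*h_S2 + 5/9*h_S3
  h_S2 = 1 + 1/3*h_S0 + 1/9*h_S1 + 4/9*h_S2 + 1/9*h_S3

Substituting h_S3 = 0 and rearranging gives the linear system (I - Q) h = 1:
  [7/9, -2/9, -4/9] . (h_S0, h_S1, h_S2) = 1
  [-1/9, 7/9, -1/9] . (h_S0, h_S1, h_S2) = 1
  [-1/3, -1/9, 5/9] . (h_S0, h_S1, h_S2) = 1

Solving yields:
  h_S0 = 351/67
  h_S1 = 189/67
  h_S2 = 369/67

Starting state is S2, so the expected hitting time is h_S2 = 369/67.

Answer: 369/67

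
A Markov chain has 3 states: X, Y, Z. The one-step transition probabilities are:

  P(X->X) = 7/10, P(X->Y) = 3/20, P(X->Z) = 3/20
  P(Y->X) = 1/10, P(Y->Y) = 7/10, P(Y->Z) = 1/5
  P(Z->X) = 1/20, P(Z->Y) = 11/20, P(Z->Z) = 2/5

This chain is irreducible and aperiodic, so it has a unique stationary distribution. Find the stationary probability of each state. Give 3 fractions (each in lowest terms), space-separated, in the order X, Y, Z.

The stationary distribution satisfies pi = pi * P, i.e.:
  pi_X = 7/10*pi_X + 1/10*pi_Y + 1/20*pi_Z
  pi_Y = 3/20*pi_X + 7/10*pi_Y + 11/20*pi_Z
  pi_Z = 3/20*pi_X + 1/5*pi_Y + 2/5*pi_Z
with normalization: pi_X + pi_Y + pi_Z = 1.

Using the first 2 balance equations plus normalization, the linear system A*pi = b is:
  [-3/10, 1/10, 1/20] . pi = 0
  [3/20, -3/10, 11/20] . pi = 0
  [1, 1, 1] . pi = 1

Solving yields:
  pi_X = 28/127
  pi_Y = 69/127
  pi_Z = 30/127

Verification (pi * P):
  28/127*7/10 + 69/127*1/10 + 30/127*1/20 = 28/127 = pi_X  (ok)
  28/127*3/20 + 69/127*7/10 + 30/127*11/20 = 69/127 = pi_Y  (ok)
  28/127*3/20 + 69/127*1/5 + 30/127*2/5 = 30/127 = pi_Z  (ok)

Answer: 28/127 69/127 30/127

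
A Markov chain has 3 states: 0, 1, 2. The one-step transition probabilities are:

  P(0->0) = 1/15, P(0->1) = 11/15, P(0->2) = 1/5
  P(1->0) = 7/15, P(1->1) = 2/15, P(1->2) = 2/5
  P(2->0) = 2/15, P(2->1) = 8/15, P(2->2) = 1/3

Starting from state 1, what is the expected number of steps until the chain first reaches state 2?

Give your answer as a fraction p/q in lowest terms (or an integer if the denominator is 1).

Answer: 3

Derivation:
Let h_i = expected steps to first reach 2 from state i.
Boundary: h_2 = 0.
First-step equations for the other states:
  h_0 = 1 + 1/15*h_0 + 11/15*h_1 + 1/5*h_2
  h_1 = 1 + 7/15*h_0 + 2/15*h_1 + 2/5*h_2

Substituting h_2 = 0 and rearranging gives the linear system (I - Q) h = 1:
  [14/15, -11/15] . (h_0, h_1) = 1
  [-7/15, 13/15] . (h_0, h_1) = 1

Solving yields:
  h_0 = 24/7
  h_1 = 3

Starting state is 1, so the expected hitting time is h_1 = 3.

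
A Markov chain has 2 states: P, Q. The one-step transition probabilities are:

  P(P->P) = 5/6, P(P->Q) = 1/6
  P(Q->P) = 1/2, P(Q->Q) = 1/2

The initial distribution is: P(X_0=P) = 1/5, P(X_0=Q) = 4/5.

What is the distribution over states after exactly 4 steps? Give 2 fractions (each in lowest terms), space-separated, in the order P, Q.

Propagating the distribution step by step (d_{t+1} = d_t * P):
d_0 = (P=1/5, Q=4/5)
  d_1[P] = 1/5*5/6 + 4/5*1/2 = 17/30
  d_1[Q] = 1/5*1/6 + 4/5*1/2 = 13/30
d_1 = (P=17/30, Q=13/30)
  d_2[P] = 17/30*5/6 + 13/30*1/2 = 31/45
  d_2[Q] = 17/30*1/6 + 13/30*1/2 = 14/45
d_2 = (P=31/45, Q=14/45)
  d_3[P] = 31/45*5/6 + 14/45*1/2 = 197/270
  d_3[Q] = 31/45*1/6 + 14/45*1/2 = 73/270
d_3 = (P=197/270, Q=73/270)
  d_4[P] = 197/270*5/6 + 73/270*1/2 = 301/405
  d_4[Q] = 197/270*1/6 + 73/270*1/2 = 104/405
d_4 = (P=301/405, Q=104/405)

Answer: 301/405 104/405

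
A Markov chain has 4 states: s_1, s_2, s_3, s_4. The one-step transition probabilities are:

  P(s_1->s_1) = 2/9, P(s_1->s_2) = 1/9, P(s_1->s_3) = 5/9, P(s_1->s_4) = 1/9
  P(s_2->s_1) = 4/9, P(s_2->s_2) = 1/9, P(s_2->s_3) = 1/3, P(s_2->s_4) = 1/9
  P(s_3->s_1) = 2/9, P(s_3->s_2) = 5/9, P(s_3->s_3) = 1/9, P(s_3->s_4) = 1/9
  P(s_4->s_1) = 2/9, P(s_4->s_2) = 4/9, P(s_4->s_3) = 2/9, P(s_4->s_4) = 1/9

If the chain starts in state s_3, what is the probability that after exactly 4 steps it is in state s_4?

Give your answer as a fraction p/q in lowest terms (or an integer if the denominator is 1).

Computing P^4 by repeated multiplication:
P^1 =
  s_1: [2/9, 1/9, 5/9, 1/9]
  s_2: [4/9, 1/9, 1/3, 1/9]
  s_3: [2/9, 5/9, 1/9, 1/9]
  s_4: [2/9, 4/9, 2/9, 1/9]
P^2 =
  s_1: [20/81, 32/81, 20/81, 1/9]
  s_2: [20/81, 8/27, 28/81, 1/9]
  s_3: [28/81, 16/81, 28/81, 1/9]
  s_4: [26/81, 20/81, 26/81, 1/9]
P^3 =
  s_1: [226/729, 188/729, 26/81, 1/9]
  s_2: [70/243, 220/729, 218/729, 1/9]
  s_3: [194/729, 220/729, 26/81, 1/9]
  s_4: [202/729, 212/729, 26/81, 1/9]
P^4 =
  s_1: [1834/6561, 212/729, 2090/6561, 1/9]
  s_2: [1898/6561, 1844/6561, 2090/6561, 1/9]
  s_3: [1898/6561, 212/729, 2026/6561, 1/9]
  s_4: [1882/6561, 212/729, 2042/6561, 1/9]

(P^4)[s_3 -> s_4] = 1/9

Answer: 1/9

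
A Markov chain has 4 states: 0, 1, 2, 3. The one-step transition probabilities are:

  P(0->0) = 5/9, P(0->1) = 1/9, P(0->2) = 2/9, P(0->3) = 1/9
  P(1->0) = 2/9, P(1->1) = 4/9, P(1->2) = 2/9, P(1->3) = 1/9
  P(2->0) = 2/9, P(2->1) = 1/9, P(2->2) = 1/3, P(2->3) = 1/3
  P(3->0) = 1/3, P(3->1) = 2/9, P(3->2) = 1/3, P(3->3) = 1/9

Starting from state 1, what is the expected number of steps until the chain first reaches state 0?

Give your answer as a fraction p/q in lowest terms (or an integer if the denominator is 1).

Let h_i = expected steps to first reach 0 from state i.
Boundary: h_0 = 0.
First-step equations for the other states:
  h_1 = 1 + 2/9*h_0 + 4/9*h_1 + 2/9*h_2 + 1/9*h_3
  h_2 = 1 + 2/9*h_0 + 1/9*h_1 + 1/3*h_2 + 1/3*h_3
  h_3 = 1 + 1/3*h_0 + 2/9*h_1 + 1/3*h_2 + 1/9*h_3

Substituting h_0 = 0 and rearranging gives the linear system (I - Q) h = 1:
  [5/9, -2/9, -1/9] . (h_1, h_2, h_3) = 1
  [-1/9, 2/3, -1/3] . (h_1, h_2, h_3) = 1
  [-2/9, -1/3, 8/9] . (h_1, h_2, h_3) = 1

Solving yields:
  h_1 = 315/76
  h_2 = 153/38
  h_3 = 279/76

Starting state is 1, so the expected hitting time is h_1 = 315/76.

Answer: 315/76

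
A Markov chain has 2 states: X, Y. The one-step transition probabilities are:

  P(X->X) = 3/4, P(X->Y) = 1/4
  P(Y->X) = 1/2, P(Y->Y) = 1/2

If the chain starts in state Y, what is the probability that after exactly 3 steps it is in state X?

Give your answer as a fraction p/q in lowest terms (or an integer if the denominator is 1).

Answer: 21/32

Derivation:
Computing P^3 by repeated multiplication:
P^1 =
  X: [3/4, 1/4]
  Y: [1/2, 1/2]
P^2 =
  X: [11/16, 5/16]
  Y: [5/8, 3/8]
P^3 =
  X: [43/64, 21/64]
  Y: [21/32, 11/32]

(P^3)[Y -> X] = 21/32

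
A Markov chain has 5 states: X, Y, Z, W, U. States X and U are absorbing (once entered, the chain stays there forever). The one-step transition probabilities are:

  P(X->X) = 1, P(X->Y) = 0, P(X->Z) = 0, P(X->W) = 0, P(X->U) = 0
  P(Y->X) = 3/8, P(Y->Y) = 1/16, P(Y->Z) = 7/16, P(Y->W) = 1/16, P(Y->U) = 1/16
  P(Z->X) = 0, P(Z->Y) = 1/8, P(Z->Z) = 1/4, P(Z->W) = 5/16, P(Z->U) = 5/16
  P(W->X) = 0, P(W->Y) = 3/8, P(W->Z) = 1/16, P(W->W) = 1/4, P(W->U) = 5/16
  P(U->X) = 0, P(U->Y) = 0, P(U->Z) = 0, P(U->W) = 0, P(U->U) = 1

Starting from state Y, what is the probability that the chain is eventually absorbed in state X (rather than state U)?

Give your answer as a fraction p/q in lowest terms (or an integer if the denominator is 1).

Let a_i = P(absorbed in X | start in state i).
Boundary conditions: a_X = 1, a_U = 0.
For each transient state i, a_i = sum_j P(i->j) * a_j:
  a_Y = 3/8*a_X + 1/16*a_Y + 7/16*a_Z + 1/16*a_W + 1/16*a_U
  a_Z = 0*a_X + 1/8*a_Y + 1/4*a_Z + 5/16*a_W + 5/16*a_U
  a_W = 0*a_X + 3/8*a_Y + 1/16*a_Z + 1/4*a_W + 5/16*a_U

Substituting a_X = 1 and a_U = 0, rearrange to (I - Q) a = r where r[i] = P(i -> X):
  [15/16, -7/16, -1/16] . (a_Y, a_Z, a_W) = 3/8
  [-1/8, 3/4, -5/16] . (a_Y, a_Z, a_W) = 0
  [-3/8, -1/16, 3/4] . (a_Y, a_Z, a_W) = 0

Solving yields:
  a_Y = 834/1633
  a_Z = 324/1633
  a_W = 444/1633

Starting state is Y, so the absorption probability is a_Y = 834/1633.

Answer: 834/1633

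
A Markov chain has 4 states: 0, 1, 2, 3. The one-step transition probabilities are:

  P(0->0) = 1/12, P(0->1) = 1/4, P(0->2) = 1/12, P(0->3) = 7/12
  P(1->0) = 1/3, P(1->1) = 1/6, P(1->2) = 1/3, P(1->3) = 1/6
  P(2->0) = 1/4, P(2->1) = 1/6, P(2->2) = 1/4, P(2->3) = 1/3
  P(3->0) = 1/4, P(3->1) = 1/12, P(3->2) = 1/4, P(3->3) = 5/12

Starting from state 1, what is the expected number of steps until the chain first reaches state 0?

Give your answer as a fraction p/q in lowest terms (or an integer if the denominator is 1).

Let h_i = expected steps to first reach 0 from state i.
Boundary: h_0 = 0.
First-step equations for the other states:
  h_1 = 1 + 1/3*h_0 + 1/6*h_1 + 1/3*h_2 + 1/6*h_3
  h_2 = 1 + 1/4*h_0 + 1/6*h_1 + 1/4*h_2 + 1/3*h_3
  h_3 = 1 + 1/4*h_0 + 1/12*h_1 + 1/4*h_2 + 5/12*h_3

Substituting h_0 = 0 and rearranging gives the linear system (I - Q) h = 1:
  [5/6, -1/3, -1/6] . (h_1, h_2, h_3) = 1
  [-1/6, 3/4, -1/3] . (h_1, h_2, h_3) = 1
  [-1/12, -1/4, 7/12] . (h_1, h_2, h_3) = 1

Solving yields:
  h_1 = 7/2
  h_2 = 65/17
  h_3 = 131/34

Starting state is 1, so the expected hitting time is h_1 = 7/2.

Answer: 7/2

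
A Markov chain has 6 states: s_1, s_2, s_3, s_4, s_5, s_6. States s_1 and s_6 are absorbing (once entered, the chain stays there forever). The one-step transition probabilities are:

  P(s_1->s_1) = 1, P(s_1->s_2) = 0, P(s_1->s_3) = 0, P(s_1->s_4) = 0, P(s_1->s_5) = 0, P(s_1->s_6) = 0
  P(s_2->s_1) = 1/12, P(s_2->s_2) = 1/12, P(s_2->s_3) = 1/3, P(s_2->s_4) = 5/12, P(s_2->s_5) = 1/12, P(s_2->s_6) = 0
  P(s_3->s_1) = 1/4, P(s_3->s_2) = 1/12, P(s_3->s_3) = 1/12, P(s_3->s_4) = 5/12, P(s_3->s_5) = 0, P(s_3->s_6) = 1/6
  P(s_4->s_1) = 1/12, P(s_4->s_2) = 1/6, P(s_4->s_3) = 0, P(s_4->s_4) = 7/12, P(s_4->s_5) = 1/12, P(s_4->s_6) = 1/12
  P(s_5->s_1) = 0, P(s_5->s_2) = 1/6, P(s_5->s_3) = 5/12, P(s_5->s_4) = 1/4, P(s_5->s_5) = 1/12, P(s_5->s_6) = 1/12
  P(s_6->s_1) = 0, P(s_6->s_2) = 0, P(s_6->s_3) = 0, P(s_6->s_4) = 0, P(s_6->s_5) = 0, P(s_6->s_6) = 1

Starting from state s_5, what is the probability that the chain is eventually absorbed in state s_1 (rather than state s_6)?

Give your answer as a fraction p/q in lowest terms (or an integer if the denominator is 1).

Let a_i = P(absorbed in s_1 | start in state i).
Boundary conditions: a_s_1 = 1, a_s_6 = 0.
For each transient state i, a_i = sum_j P(i->j) * a_j:
  a_s_2 = 1/12*a_s_1 + 1/12*a_s_2 + 1/3*a_s_3 + 5/12*a_s_4 + 1/12*a_s_5 + 0*a_s_6
  a_s_3 = 1/4*a_s_1 + 1/12*a_s_2 + 1/12*a_s_3 + 5/12*a_s_4 + 0*a_s_5 + 1/6*a_s_6
  a_s_4 = 1/12*a_s_1 + 1/6*a_s_2 + 0*a_s_3 + 7/12*a_s_4 + 1/12*a_s_5 + 1/12*a_s_6
  a_s_5 = 0*a_s_1 + 1/6*a_s_2 + 5/12*a_s_3 + 1/4*a_s_4 + 1/12*a_s_5 + 1/12*a_s_6

Substituting a_s_1 = 1 and a_s_6 = 0, rearrange to (I - Q) a = r where r[i] = P(i -> s_1):
  [11/12, -1/3, -5/12, -1/12] . (a_s_2, a_s_3, a_s_4, a_s_5) = 1/12
  [-1/12, 11/12, -5/12, 0] . (a_s_2, a_s_3, a_s_4, a_s_5) = 1/4
  [-1/6, 0, 5/12, -1/12] . (a_s_2, a_s_3, a_s_4, a_s_5) = 1/12
  [-1/6, -5/12, -1/4, 11/12] . (a_s_2, a_s_3, a_s_4, a_s_5) = 0

Solving yields:
  a_s_2 = 2204/3733
  a_s_3 = 2133/3733
  a_s_4 = 2012/3733
  a_s_5 = 1919/3733

Starting state is s_5, so the absorption probability is a_s_5 = 1919/3733.

Answer: 1919/3733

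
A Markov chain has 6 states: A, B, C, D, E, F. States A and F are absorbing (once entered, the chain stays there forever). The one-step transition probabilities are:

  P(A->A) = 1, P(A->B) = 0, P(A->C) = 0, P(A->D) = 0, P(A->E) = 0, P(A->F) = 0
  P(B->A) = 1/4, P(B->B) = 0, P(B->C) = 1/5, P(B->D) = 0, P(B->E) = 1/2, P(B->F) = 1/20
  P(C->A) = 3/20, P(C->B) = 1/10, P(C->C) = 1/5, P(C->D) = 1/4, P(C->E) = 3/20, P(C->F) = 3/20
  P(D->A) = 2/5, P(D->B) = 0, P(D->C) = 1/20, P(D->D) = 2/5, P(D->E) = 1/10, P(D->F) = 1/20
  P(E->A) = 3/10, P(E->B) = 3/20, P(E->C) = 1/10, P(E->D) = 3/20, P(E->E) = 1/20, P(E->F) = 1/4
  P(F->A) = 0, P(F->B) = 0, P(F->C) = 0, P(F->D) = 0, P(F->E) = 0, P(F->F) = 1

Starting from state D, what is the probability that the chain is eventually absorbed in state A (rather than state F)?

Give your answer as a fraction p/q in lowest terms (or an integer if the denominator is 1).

Answer: 48357/58642

Derivation:
Let a_i = P(absorbed in A | start in state i).
Boundary conditions: a_A = 1, a_F = 0.
For each transient state i, a_i = sum_j P(i->j) * a_j:
  a_B = 1/4*a_A + 0*a_B + 1/5*a_C + 0*a_D + 1/2*a_E + 1/20*a_F
  a_C = 3/20*a_A + 1/10*a_B + 1/5*a_C + 1/4*a_D + 3/20*a_E + 3/20*a_F
  a_D = 2/5*a_A + 0*a_B + 1/20*a_C + 2/5*a_D + 1/10*a_E + 1/20*a_F
  a_E = 3/10*a_A + 3/20*a_B + 1/10*a_C + 3/20*a_D + 1/20*a_E + 1/4*a_F

Substituting a_A = 1 and a_F = 0, rearrange to (I - Q) a = r where r[i] = P(i -> A):
  [1, -1/5, 0, -1/2] . (a_B, a_C, a_D, a_E) = 1/4
  [-1/10, 4/5, -1/4, -3/20] . (a_B, a_C, a_D, a_E) = 3/20
  [0, -1/20, 3/5, -1/10] . (a_B, a_C, a_D, a_E) = 2/5
  [-3/20, -1/10, -3/20, 19/20] . (a_B, a_C, a_D, a_E) = 3/10

Solving yields:
  a_B = 20273/29321
  a_C = 19015/29321
  a_D = 48357/58642
  a_E = 36559/58642

Starting state is D, so the absorption probability is a_D = 48357/58642.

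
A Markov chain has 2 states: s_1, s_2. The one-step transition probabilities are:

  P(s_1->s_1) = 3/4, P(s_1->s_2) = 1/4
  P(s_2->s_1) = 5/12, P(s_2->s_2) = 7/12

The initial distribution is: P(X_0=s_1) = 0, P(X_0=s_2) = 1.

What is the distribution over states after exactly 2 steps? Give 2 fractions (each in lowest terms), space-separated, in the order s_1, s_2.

Answer: 5/9 4/9

Derivation:
Propagating the distribution step by step (d_{t+1} = d_t * P):
d_0 = (s_1=0, s_2=1)
  d_1[s_1] = 0*3/4 + 1*5/12 = 5/12
  d_1[s_2] = 0*1/4 + 1*7/12 = 7/12
d_1 = (s_1=5/12, s_2=7/12)
  d_2[s_1] = 5/12*3/4 + 7/12*5/12 = 5/9
  d_2[s_2] = 5/12*1/4 + 7/12*7/12 = 4/9
d_2 = (s_1=5/9, s_2=4/9)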